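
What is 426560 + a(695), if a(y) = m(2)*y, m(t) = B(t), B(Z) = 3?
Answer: 428645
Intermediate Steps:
m(t) = 3
a(y) = 3*y
426560 + a(695) = 426560 + 3*695 = 426560 + 2085 = 428645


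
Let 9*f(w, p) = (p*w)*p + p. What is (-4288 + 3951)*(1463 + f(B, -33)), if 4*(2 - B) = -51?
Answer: -13119073/12 ≈ -1.0933e+6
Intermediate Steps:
B = 59/4 (B = 2 - 1/4*(-51) = 2 + 51/4 = 59/4 ≈ 14.750)
f(w, p) = p/9 + w*p**2/9 (f(w, p) = ((p*w)*p + p)/9 = (w*p**2 + p)/9 = (p + w*p**2)/9 = p/9 + w*p**2/9)
(-4288 + 3951)*(1463 + f(B, -33)) = (-4288 + 3951)*(1463 + (1/9)*(-33)*(1 - 33*59/4)) = -337*(1463 + (1/9)*(-33)*(1 - 1947/4)) = -337*(1463 + (1/9)*(-33)*(-1943/4)) = -337*(1463 + 21373/12) = -337*38929/12 = -13119073/12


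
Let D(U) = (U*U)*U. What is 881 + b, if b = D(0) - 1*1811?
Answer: -930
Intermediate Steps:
D(U) = U**3 (D(U) = U**2*U = U**3)
b = -1811 (b = 0**3 - 1*1811 = 0 - 1811 = -1811)
881 + b = 881 - 1811 = -930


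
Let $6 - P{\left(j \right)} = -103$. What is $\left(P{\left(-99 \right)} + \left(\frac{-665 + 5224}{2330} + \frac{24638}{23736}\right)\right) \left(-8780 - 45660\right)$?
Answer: $- \frac{4214915526562}{691311} \approx -6.097 \cdot 10^{6}$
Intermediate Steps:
$P{\left(j \right)} = 109$ ($P{\left(j \right)} = 6 - -103 = 6 + 103 = 109$)
$\left(P{\left(-99 \right)} + \left(\frac{-665 + 5224}{2330} + \frac{24638}{23736}\right)\right) \left(-8780 - 45660\right) = \left(109 + \left(\frac{-665 + 5224}{2330} + \frac{24638}{23736}\right)\right) \left(-8780 - 45660\right) = \left(109 + \left(4559 \cdot \frac{1}{2330} + 24638 \cdot \frac{1}{23736}\right)\right) \left(-54440\right) = \left(109 + \left(\frac{4559}{2330} + \frac{12319}{11868}\right)\right) \left(-54440\right) = \left(109 + \frac{41404741}{13826220}\right) \left(-54440\right) = \frac{1548462721}{13826220} \left(-54440\right) = - \frac{4214915526562}{691311}$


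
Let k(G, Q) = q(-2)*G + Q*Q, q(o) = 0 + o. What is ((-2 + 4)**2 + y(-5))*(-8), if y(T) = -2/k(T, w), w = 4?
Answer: -408/13 ≈ -31.385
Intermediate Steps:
q(o) = o
k(G, Q) = Q**2 - 2*G (k(G, Q) = -2*G + Q*Q = -2*G + Q**2 = Q**2 - 2*G)
y(T) = -2/(16 - 2*T) (y(T) = -2/(4**2 - 2*T) = -2/(16 - 2*T))
((-2 + 4)**2 + y(-5))*(-8) = ((-2 + 4)**2 + 1/(-8 - 5))*(-8) = (2**2 + 1/(-13))*(-8) = (4 - 1/13)*(-8) = (51/13)*(-8) = -408/13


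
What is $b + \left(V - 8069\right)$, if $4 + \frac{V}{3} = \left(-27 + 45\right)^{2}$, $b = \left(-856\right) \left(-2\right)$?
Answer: $-5397$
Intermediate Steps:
$b = 1712$
$V = 960$ ($V = -12 + 3 \left(-27 + 45\right)^{2} = -12 + 3 \cdot 18^{2} = -12 + 3 \cdot 324 = -12 + 972 = 960$)
$b + \left(V - 8069\right) = 1712 + \left(960 - 8069\right) = 1712 - 7109 = -5397$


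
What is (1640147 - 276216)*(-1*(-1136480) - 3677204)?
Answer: -3465372226044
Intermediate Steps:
(1640147 - 276216)*(-1*(-1136480) - 3677204) = 1363931*(1136480 - 3677204) = 1363931*(-2540724) = -3465372226044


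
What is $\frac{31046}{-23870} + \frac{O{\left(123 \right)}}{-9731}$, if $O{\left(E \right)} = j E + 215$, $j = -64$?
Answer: $- \frac{59668018}{116139485} \approx -0.51376$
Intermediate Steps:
$O{\left(E \right)} = 215 - 64 E$ ($O{\left(E \right)} = - 64 E + 215 = 215 - 64 E$)
$\frac{31046}{-23870} + \frac{O{\left(123 \right)}}{-9731} = \frac{31046}{-23870} + \frac{215 - 7872}{-9731} = 31046 \left(- \frac{1}{23870}\right) + \left(215 - 7872\right) \left(- \frac{1}{9731}\right) = - \frac{15523}{11935} - - \frac{7657}{9731} = - \frac{15523}{11935} + \frac{7657}{9731} = - \frac{59668018}{116139485}$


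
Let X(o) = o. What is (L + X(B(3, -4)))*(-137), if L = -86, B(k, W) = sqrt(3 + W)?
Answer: 11782 - 137*I ≈ 11782.0 - 137.0*I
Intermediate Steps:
(L + X(B(3, -4)))*(-137) = (-86 + sqrt(3 - 4))*(-137) = (-86 + sqrt(-1))*(-137) = (-86 + I)*(-137) = 11782 - 137*I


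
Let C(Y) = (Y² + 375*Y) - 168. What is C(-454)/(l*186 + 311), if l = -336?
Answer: -35698/62185 ≈ -0.57406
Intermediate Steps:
C(Y) = -168 + Y² + 375*Y
C(-454)/(l*186 + 311) = (-168 + (-454)² + 375*(-454))/(-336*186 + 311) = (-168 + 206116 - 170250)/(-62496 + 311) = 35698/(-62185) = 35698*(-1/62185) = -35698/62185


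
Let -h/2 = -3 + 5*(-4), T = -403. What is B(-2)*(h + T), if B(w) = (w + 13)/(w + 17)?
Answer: -1309/5 ≈ -261.80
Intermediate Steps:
h = 46 (h = -2*(-3 + 5*(-4)) = -2*(-3 - 20) = -2*(-23) = 46)
B(w) = (13 + w)/(17 + w)
B(-2)*(h + T) = ((13 - 2)/(17 - 2))*(46 - 403) = (11/15)*(-357) = -1309/5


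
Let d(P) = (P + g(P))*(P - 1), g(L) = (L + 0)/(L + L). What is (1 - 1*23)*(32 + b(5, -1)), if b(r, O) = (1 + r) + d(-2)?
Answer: -935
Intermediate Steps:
g(L) = ½ (g(L) = L/((2*L)) = L*(1/(2*L)) = ½)
d(P) = (½ + P)*(-1 + P) (d(P) = (P + ½)*(P - 1) = (½ + P)*(-1 + P))
b(r, O) = 11/2 + r (b(r, O) = (1 + r) + (-½ + (-2)² - ½*(-2)) = (1 + r) + (-½ + 4 + 1) = (1 + r) + 9/2 = 11/2 + r)
(1 - 1*23)*(32 + b(5, -1)) = (1 - 1*23)*(32 + (11/2 + 5)) = (1 - 23)*(32 + 21/2) = -22*85/2 = -935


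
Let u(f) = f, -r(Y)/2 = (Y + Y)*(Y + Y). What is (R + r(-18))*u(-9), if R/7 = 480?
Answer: -6912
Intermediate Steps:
R = 3360 (R = 7*480 = 3360)
r(Y) = -8*Y² (r(Y) = -2*(Y + Y)*(Y + Y) = -2*2*Y*2*Y = -8*Y²)
(R + r(-18))*u(-9) = (3360 - 8*(-18)²)*(-9) = (3360 - 8*324)*(-9) = (3360 - 2592)*(-9) = 768*(-9) = -6912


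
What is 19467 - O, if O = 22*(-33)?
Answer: 20193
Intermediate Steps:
O = -726
19467 - O = 19467 - 1*(-726) = 19467 + 726 = 20193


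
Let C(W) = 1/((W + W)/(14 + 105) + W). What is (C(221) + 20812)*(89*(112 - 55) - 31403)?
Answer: -861972661390/1573 ≈ -5.4798e+8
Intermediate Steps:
C(W) = 119/(121*W) (C(W) = 1/((2*W)/119 + W) = 1/((2*W)*(1/119) + W) = 1/(2*W/119 + W) = 1/(121*W/119) = 119/(121*W))
(C(221) + 20812)*(89*(112 - 55) - 31403) = ((119/121)/221 + 20812)*(89*(112 - 55) - 31403) = ((119/121)*(1/221) + 20812)*(89*57 - 31403) = (7/1573 + 20812)*(5073 - 31403) = (32737283/1573)*(-26330) = -861972661390/1573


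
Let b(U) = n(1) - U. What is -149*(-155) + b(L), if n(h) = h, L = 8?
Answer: 23088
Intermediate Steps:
b(U) = 1 - U
-149*(-155) + b(L) = -149*(-155) + (1 - 1*8) = 23095 + (1 - 8) = 23095 - 7 = 23088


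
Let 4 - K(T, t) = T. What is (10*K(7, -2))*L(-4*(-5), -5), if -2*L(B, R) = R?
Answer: -75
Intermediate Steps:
L(B, R) = -R/2
K(T, t) = 4 - T
(10*K(7, -2))*L(-4*(-5), -5) = (10*(4 - 1*7))*(-½*(-5)) = (10*(4 - 7))*(5/2) = (10*(-3))*(5/2) = -30*5/2 = -75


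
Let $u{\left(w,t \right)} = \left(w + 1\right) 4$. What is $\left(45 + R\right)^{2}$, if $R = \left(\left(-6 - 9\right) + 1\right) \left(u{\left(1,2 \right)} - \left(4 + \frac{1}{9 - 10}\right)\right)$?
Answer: $625$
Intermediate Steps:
$u{\left(w,t \right)} = 4 + 4 w$ ($u{\left(w,t \right)} = \left(1 + w\right) 4 = 4 + 4 w$)
$R = -70$ ($R = \left(\left(-6 - 9\right) + 1\right) \left(\left(4 + 4 \cdot 1\right) - \left(4 + \frac{1}{9 - 10}\right)\right) = \left(\left(-6 - 9\right) + 1\right) \left(\left(4 + 4\right) - 3\right) = \left(-15 + 1\right) \left(8 - 3\right) = - 14 \left(8 + \left(-4 + 1\right)\right) = - 14 \left(8 - 3\right) = \left(-14\right) 5 = -70$)
$\left(45 + R\right)^{2} = \left(45 - 70\right)^{2} = \left(-25\right)^{2} = 625$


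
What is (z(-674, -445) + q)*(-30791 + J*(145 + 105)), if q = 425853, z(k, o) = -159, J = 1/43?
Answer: -563517966522/43 ≈ -1.3105e+10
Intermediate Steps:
J = 1/43 ≈ 0.023256
(z(-674, -445) + q)*(-30791 + J*(145 + 105)) = (-159 + 425853)*(-30791 + (145 + 105)/43) = 425694*(-30791 + (1/43)*250) = 425694*(-30791 + 250/43) = 425694*(-1323763/43) = -563517966522/43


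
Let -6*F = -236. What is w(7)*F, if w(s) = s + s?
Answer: 1652/3 ≈ 550.67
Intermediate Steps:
w(s) = 2*s
F = 118/3 (F = -⅙*(-236) = 118/3 ≈ 39.333)
w(7)*F = (2*7)*(118/3) = 14*(118/3) = 1652/3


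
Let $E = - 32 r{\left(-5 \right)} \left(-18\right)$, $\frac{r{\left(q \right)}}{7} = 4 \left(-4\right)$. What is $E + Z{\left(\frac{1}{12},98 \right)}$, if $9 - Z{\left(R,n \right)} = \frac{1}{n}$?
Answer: $- \frac{6321295}{98} \approx -64503.0$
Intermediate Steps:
$r{\left(q \right)} = -112$ ($r{\left(q \right)} = 7 \cdot 4 \left(-4\right) = 7 \left(-16\right) = -112$)
$Z{\left(R,n \right)} = 9 - \frac{1}{n}$
$E = -64512$ ($E = \left(-32\right) \left(-112\right) \left(-18\right) = 3584 \left(-18\right) = -64512$)
$E + Z{\left(\frac{1}{12},98 \right)} = -64512 + \left(9 - \frac{1}{98}\right) = -64512 + \frac{881}{98} = - \frac{6321295}{98}$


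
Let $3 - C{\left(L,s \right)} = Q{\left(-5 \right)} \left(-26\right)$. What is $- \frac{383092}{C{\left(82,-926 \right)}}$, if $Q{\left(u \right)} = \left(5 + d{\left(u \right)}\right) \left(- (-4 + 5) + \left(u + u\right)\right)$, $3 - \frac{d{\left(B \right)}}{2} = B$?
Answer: $\frac{383092}{6003} \approx 63.817$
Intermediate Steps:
$d{\left(B \right)} = 6 - 2 B$
$Q{\left(u \right)} = \left(-1 + 2 u\right) \left(11 - 2 u\right)$ ($Q{\left(u \right)} = \left(5 - \left(-6 + 2 u\right)\right) \left(- (-4 + 5) + \left(u + u\right)\right) = \left(11 - 2 u\right) \left(\left(-1\right) 1 + 2 u\right) = \left(11 - 2 u\right) \left(-1 + 2 u\right) = \left(-1 + 2 u\right) \left(11 - 2 u\right)$)
$C{\left(L,s \right)} = -6003$ ($C{\left(L,s \right)} = 3 - \left(-11 - 4 \left(-5\right)^{2} + 24 \left(-5\right)\right) \left(-26\right) = 3 - \left(-11 - 100 - 120\right) \left(-26\right) = 3 - \left(-231\right) \left(-26\right) = 3 - 6006 = -6003$)
$- \frac{383092}{C{\left(82,-926 \right)}} = - \frac{383092}{-6003} = \left(-383092\right) \left(- \frac{1}{6003}\right) = \frac{383092}{6003}$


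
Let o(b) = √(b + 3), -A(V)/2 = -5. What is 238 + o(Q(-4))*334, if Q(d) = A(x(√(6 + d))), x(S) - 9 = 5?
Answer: 238 + 334*√13 ≈ 1442.3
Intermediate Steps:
x(S) = 14 (x(S) = 9 + 5 = 14)
A(V) = 10 (A(V) = -2*(-5) = 10)
Q(d) = 10
o(b) = √(3 + b)
238 + o(Q(-4))*334 = 238 + √(3 + 10)*334 = 238 + √13*334 = 238 + 334*√13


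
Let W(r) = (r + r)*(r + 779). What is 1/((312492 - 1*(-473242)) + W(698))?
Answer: 1/2847626 ≈ 3.5117e-7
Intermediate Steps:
W(r) = 2*r*(779 + r) (W(r) = (2*r)*(779 + r) = 2*r*(779 + r))
1/((312492 - 1*(-473242)) + W(698)) = 1/((312492 - 1*(-473242)) + 2*698*(779 + 698)) = 1/((312492 + 473242) + 2*698*1477) = 1/(785734 + 2061892) = 1/2847626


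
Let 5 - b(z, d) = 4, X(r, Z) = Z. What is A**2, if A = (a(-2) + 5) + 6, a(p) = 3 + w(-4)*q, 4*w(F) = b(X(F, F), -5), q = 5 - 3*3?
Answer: 169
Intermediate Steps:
q = -4 (q = 5 - 9 = -4)
b(z, d) = 1 (b(z, d) = 5 - 1*4 = 5 - 4 = 1)
w(F) = 1/4 (w(F) = (1/4)*1 = 1/4)
a(p) = 2 (a(p) = 3 + (1/4)*(-4) = 3 - 1 = 2)
A = 13 (A = (2 + 5) + 6 = 7 + 6 = 13)
A**2 = 13**2 = 169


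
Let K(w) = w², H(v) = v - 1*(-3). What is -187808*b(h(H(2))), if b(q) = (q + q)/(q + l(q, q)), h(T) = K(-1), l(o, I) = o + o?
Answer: -375616/3 ≈ -1.2521e+5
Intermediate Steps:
H(v) = 3 + v (H(v) = v + 3 = 3 + v)
l(o, I) = 2*o
h(T) = 1 (h(T) = (-1)² = 1)
b(q) = ⅔ (b(q) = (q + q)/(q + 2*q) = (2*q)/((3*q)) = (2*q)*(1/(3*q)) = ⅔)
-187808*b(h(H(2))) = -187808*2/3 = -1*375616/3 = -375616/3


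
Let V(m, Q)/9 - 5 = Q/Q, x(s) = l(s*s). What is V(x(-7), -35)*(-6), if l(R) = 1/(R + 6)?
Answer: -324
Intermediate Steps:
l(R) = 1/(6 + R)
x(s) = 1/(6 + s²) (x(s) = 1/(6 + s*s) = 1/(6 + s²))
V(m, Q) = 54 (V(m, Q) = 45 + 9*(Q/Q) = 45 + 9*1 = 45 + 9 = 54)
V(x(-7), -35)*(-6) = 54*(-6) = -324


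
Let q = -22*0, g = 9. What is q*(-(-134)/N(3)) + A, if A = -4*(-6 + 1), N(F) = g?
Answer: 20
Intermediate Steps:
N(F) = 9
A = 20 (A = -4*(-5) = 20)
q = 0
q*(-(-134)/N(3)) + A = 0*(-(-134)/9) + 20 = 0*(-1*(-134/9)) + 20 = 0*(134/9) + 20 = 0 + 20 = 20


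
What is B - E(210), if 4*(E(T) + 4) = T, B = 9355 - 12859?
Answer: -7105/2 ≈ -3552.5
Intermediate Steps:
B = -3504
E(T) = -4 + T/4
B - E(210) = -3504 - (-4 + (1/4)*210) = -3504 - (-4 + 105/2) = -3504 - 1*97/2 = -3504 - 97/2 = -7105/2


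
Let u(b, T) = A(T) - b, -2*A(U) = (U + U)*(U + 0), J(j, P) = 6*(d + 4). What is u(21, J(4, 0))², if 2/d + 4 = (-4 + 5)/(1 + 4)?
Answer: 27026373609/130321 ≈ 2.0738e+5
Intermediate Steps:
d = -10/19 (d = 2/(-4 + (-4 + 5)/(1 + 4)) = 2/(-4 + 1/5) = 2/(-4 + 1*(⅕)) = 2/(-4 + ⅕) = 2/(-19/5) = 2*(-5/19) = -10/19 ≈ -0.52632)
J(j, P) = 396/19 (J(j, P) = 6*(-10/19 + 4) = 6*(66/19) = 396/19)
A(U) = -U² (A(U) = -(U + U)*(U + 0)/2 = -2*U*U/2 = -U²)
u(b, T) = -b - T² (u(b, T) = -T² - b = -b - T²)
u(21, J(4, 0))² = (-1*21 - (396/19)²)² = (-21 - 1*156816/361)² = (-21 - 156816/361)² = (-164397/361)² = 27026373609/130321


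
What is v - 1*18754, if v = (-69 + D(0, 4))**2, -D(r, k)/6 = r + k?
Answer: -10105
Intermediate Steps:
D(r, k) = -6*k - 6*r (D(r, k) = -6*(r + k) = -6*(k + r) = -6*k - 6*r)
v = 8649 (v = (-69 + (-6*4 - 6*0))**2 = (-69 + (-24 + 0))**2 = (-69 - 24)**2 = (-93)**2 = 8649)
v - 1*18754 = 8649 - 1*18754 = 8649 - 18754 = -10105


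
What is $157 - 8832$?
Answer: $-8675$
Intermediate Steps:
$157 - 8832 = -8675$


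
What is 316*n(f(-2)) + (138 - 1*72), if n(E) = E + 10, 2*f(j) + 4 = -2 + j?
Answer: 1962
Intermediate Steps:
f(j) = -3 + j/2 (f(j) = -2 + (-2 + j)/2 = -2 + (-1 + j/2) = -3 + j/2)
n(E) = 10 + E
316*n(f(-2)) + (138 - 1*72) = 316*(10 + (-3 + (1/2)*(-2))) + (138 - 1*72) = 316*(10 + (-3 - 1)) + (138 - 72) = 316*(10 - 4) + 66 = 316*6 + 66 = 1896 + 66 = 1962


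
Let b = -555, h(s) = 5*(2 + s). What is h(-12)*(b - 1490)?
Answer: 102250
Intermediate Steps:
h(s) = 10 + 5*s
h(-12)*(b - 1490) = (10 + 5*(-12))*(-555 - 1490) = (10 - 60)*(-2045) = -50*(-2045) = 102250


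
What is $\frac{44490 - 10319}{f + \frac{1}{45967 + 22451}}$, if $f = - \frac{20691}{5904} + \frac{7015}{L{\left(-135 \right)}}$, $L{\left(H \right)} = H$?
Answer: $- \frac{255611654928}{414917473} \approx -616.05$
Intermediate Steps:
$f = - \frac{982441}{17712}$ ($f = - \frac{20691}{5904} + \frac{7015}{-135} = \left(-20691\right) \frac{1}{5904} + 7015 \left(- \frac{1}{135}\right) = - \frac{2299}{656} - \frac{1403}{27} = - \frac{982441}{17712} \approx -55.468$)
$\frac{44490 - 10319}{f + \frac{1}{45967 + 22451}} = \frac{44490 - 10319}{- \frac{982441}{17712} + \frac{1}{45967 + 22451}} = \frac{34171}{- \frac{982441}{17712} + \frac{1}{68418}} = \frac{34171}{- \frac{414917473}{7480368}} = 34171 \left(- \frac{7480368}{414917473}\right) = - \frac{255611654928}{414917473}$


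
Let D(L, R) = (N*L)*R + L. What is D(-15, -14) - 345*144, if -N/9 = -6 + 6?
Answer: -49695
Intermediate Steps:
N = 0 (N = -9*(-6 + 6) = -9*0 = 0)
D(L, R) = L (D(L, R) = (0*L)*R + L = 0*R + L = 0 + L = L)
D(-15, -14) - 345*144 = -15 - 345*144 = -15 - 49680 = -49695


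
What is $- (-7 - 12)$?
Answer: $19$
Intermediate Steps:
$- (-7 - 12) = \left(-1\right) \left(-19\right) = 19$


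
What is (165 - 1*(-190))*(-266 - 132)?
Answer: -141290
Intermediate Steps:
(165 - 1*(-190))*(-266 - 132) = (165 + 190)*(-398) = 355*(-398) = -141290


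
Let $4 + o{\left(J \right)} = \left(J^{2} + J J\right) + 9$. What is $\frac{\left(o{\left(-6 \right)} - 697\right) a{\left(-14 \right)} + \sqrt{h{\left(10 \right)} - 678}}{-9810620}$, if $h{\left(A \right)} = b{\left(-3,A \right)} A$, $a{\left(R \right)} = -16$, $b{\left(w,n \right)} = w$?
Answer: $- \frac{496}{490531} - \frac{i \sqrt{177}}{4905310} \approx -0.0010111 - 2.7122 \cdot 10^{-6} i$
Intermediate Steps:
$o{\left(J \right)} = 5 + 2 J^{2}$ ($o{\left(J \right)} = -4 + \left(\left(J^{2} + J J\right) + 9\right) = -4 + \left(\left(J^{2} + J^{2}\right) + 9\right) = -4 + \left(2 J^{2} + 9\right) = -4 + \left(9 + 2 J^{2}\right) = 5 + 2 J^{2}$)
$h{\left(A \right)} = - 3 A$
$\frac{\left(o{\left(-6 \right)} - 697\right) a{\left(-14 \right)} + \sqrt{h{\left(10 \right)} - 678}}{-9810620} = \frac{\left(\left(5 + 2 \left(-6\right)^{2}\right) - 697\right) \left(-16\right) + \sqrt{\left(-3\right) 10 - 678}}{-9810620} = \left(\left(\left(5 + 2 \cdot 36\right) - 697\right) \left(-16\right) + \sqrt{-30 - 678}\right) \left(- \frac{1}{9810620}\right) = \left(\left(\left(5 + 72\right) - 697\right) \left(-16\right) + \sqrt{-708}\right) \left(- \frac{1}{9810620}\right) = \left(\left(77 - 697\right) \left(-16\right) + 2 i \sqrt{177}\right) \left(- \frac{1}{9810620}\right) = \left(\left(-620\right) \left(-16\right) + 2 i \sqrt{177}\right) \left(- \frac{1}{9810620}\right) = \left(9920 + 2 i \sqrt{177}\right) \left(- \frac{1}{9810620}\right) = - \frac{496}{490531} - \frac{i \sqrt{177}}{4905310}$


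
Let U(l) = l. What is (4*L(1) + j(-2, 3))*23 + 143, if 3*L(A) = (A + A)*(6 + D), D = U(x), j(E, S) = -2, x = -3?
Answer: 281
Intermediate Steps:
D = -3
L(A) = 2*A (L(A) = ((A + A)*(6 - 3))/3 = ((2*A)*3)/3 = (6*A)/3 = 2*A)
(4*L(1) + j(-2, 3))*23 + 143 = (4*(2*1) - 2)*23 + 143 = (4*2 - 2)*23 + 143 = (8 - 2)*23 + 143 = 6*23 + 143 = 138 + 143 = 281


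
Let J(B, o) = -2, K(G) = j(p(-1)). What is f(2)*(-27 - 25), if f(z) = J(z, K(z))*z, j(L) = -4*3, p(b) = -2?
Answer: 208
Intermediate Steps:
j(L) = -12
K(G) = -12
f(z) = -2*z
f(2)*(-27 - 25) = (-2*2)*(-27 - 25) = -4*(-52) = 208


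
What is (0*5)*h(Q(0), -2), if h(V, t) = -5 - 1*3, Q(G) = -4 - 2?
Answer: 0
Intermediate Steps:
Q(G) = -6
h(V, t) = -8 (h(V, t) = -5 - 3 = -8)
(0*5)*h(Q(0), -2) = (0*5)*(-8) = 0*(-8) = 0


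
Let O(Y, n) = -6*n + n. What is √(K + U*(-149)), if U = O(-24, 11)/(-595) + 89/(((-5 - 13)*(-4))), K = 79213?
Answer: √161126218246/1428 ≈ 281.10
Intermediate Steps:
O(Y, n) = -5*n
U = 11383/8568 (U = -5*11/(-595) + 89/(((-5 - 13)*(-4))) = -55*(-1/595) + 89/((-18*(-4))) = 11/119 + 89/72 = 11383/8568 ≈ 1.3285)
√(K + U*(-149)) = √(79213 + (11383/8568)*(-149)) = √(79213 - 1696067/8568) = √(677000917/8568) = √161126218246/1428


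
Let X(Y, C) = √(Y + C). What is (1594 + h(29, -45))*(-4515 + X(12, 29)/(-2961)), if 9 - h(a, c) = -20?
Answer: -7327845 - 541*√41/987 ≈ -7.3278e+6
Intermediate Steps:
X(Y, C) = √(C + Y)
h(a, c) = 29 (h(a, c) = 9 - 1*(-20) = 9 + 20 = 29)
(1594 + h(29, -45))*(-4515 + X(12, 29)/(-2961)) = (1594 + 29)*(-4515 + √(29 + 12)/(-2961)) = 1623*(-4515 + √41*(-1/2961)) = 1623*(-4515 - √41/2961) = -7327845 - 541*√41/987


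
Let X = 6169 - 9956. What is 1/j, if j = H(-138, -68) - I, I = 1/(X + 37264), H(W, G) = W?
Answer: -33477/4619827 ≈ -0.0072464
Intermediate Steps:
X = -3787
I = 1/33477 (I = 1/(-3787 + 37264) = 1/33477 ≈ 2.9871e-5)
j = -4619827/33477 (j = -138 - 1*1/33477 = -138 - 1/33477 = -4619827/33477 ≈ -138.00)
1/j = 1/(-4619827/33477) = -33477/4619827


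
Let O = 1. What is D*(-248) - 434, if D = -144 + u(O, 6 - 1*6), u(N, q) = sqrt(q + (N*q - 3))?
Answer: 35278 - 248*I*sqrt(3) ≈ 35278.0 - 429.55*I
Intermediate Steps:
u(N, q) = sqrt(-3 + q + N*q) (u(N, q) = sqrt(q + (-3 + N*q)) = sqrt(-3 + q + N*q))
D = -144 + I*sqrt(3) (D = -144 + sqrt(-3 + (6 - 1*6) + 1*(6 - 1*6)) = -144 + sqrt(-3 + (6 - 6) + 1*(6 - 6)) = -144 + sqrt(-3 + 0 + 1*0) = -144 + sqrt(-3 + 0 + 0) = -144 + sqrt(-3) = -144 + I*sqrt(3) ≈ -144.0 + 1.732*I)
D*(-248) - 434 = (-144 + I*sqrt(3))*(-248) - 434 = (35712 - 248*I*sqrt(3)) - 434 = 35278 - 248*I*sqrt(3)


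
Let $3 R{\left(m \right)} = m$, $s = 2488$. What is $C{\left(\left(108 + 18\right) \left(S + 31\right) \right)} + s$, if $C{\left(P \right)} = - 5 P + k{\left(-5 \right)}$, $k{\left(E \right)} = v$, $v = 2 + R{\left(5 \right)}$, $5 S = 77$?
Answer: $- \frac{80221}{3} \approx -26740.0$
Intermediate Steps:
$S = \frac{77}{5}$ ($S = \frac{1}{5} \cdot 77 = \frac{77}{5} \approx 15.4$)
$R{\left(m \right)} = \frac{m}{3}$
$v = \frac{11}{3}$ ($v = 2 + \frac{1}{3} \cdot 5 = 2 + \frac{5}{3} = \frac{11}{3} \approx 3.6667$)
$k{\left(E \right)} = \frac{11}{3}$
$C{\left(P \right)} = \frac{11}{3} - 5 P$ ($C{\left(P \right)} = - 5 P + \frac{11}{3} = \frac{11}{3} - 5 P$)
$C{\left(\left(108 + 18\right) \left(S + 31\right) \right)} + s = \left(\frac{11}{3} - 5 \left(108 + 18\right) \left(\frac{77}{5} + 31\right)\right) + 2488 = \left(\frac{11}{3} - 5 \cdot 126 \cdot \frac{232}{5}\right) + 2488 = \left(\frac{11}{3} - 29232\right) + 2488 = - \frac{87685}{3} + 2488 = - \frac{80221}{3}$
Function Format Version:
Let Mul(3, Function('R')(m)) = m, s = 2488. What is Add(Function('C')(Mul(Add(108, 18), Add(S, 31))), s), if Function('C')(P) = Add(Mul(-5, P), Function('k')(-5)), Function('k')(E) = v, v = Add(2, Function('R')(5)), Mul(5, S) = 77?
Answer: Rational(-80221, 3) ≈ -26740.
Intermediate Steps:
S = Rational(77, 5) (S = Mul(Rational(1, 5), 77) = Rational(77, 5) ≈ 15.400)
Function('R')(m) = Mul(Rational(1, 3), m)
v = Rational(11, 3) (v = Add(2, Mul(Rational(1, 3), 5)) = Add(2, Rational(5, 3)) = Rational(11, 3) ≈ 3.6667)
Function('k')(E) = Rational(11, 3)
Function('C')(P) = Add(Rational(11, 3), Mul(-5, P)) (Function('C')(P) = Add(Mul(-5, P), Rational(11, 3)) = Add(Rational(11, 3), Mul(-5, P)))
Add(Function('C')(Mul(Add(108, 18), Add(S, 31))), s) = Add(Add(Rational(11, 3), Mul(-5, Mul(Add(108, 18), Add(Rational(77, 5), 31)))), 2488) = Add(Add(Rational(11, 3), Mul(-5, Mul(126, Rational(232, 5)))), 2488) = Add(Add(Rational(11, 3), Mul(-5, Rational(29232, 5))), 2488) = Add(Add(Rational(11, 3), -29232), 2488) = Add(Rational(-87685, 3), 2488) = Rational(-80221, 3)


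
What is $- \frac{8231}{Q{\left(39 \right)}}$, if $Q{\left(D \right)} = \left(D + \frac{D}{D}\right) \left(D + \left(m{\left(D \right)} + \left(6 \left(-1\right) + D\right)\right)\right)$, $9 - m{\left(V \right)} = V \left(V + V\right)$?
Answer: $\frac{8231}{118440} \approx 0.069495$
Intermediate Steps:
$m{\left(V \right)} = 9 - 2 V^{2}$ ($m{\left(V \right)} = 9 - V \left(V + V\right) = 9 - V 2 V = 9 - 2 V^{2}$)
$Q{\left(D \right)} = \left(1 + D\right) \left(3 - 2 D^{2} + 2 D\right)$ ($Q{\left(D \right)} = \left(D + \frac{D}{D}\right) \left(D - \left(-3 - D + 2 D^{2}\right)\right) = \left(D + 1\right) \left(D - \left(-3 - D + 2 D^{2}\right)\right) = \left(1 + D\right) \left(D + \left(3 + D - 2 D^{2}\right)\right) = \left(1 + D\right) \left(3 - 2 D^{2} + 2 D\right)$)
$- \frac{8231}{Q{\left(39 \right)}} = - \frac{8231}{3 - 2 \cdot 39^{3} + 5 \cdot 39} = - \frac{8231}{3 - 118638 + 195} = - \frac{8231}{-118440} = \left(-8231\right) \left(- \frac{1}{118440}\right) = \frac{8231}{118440}$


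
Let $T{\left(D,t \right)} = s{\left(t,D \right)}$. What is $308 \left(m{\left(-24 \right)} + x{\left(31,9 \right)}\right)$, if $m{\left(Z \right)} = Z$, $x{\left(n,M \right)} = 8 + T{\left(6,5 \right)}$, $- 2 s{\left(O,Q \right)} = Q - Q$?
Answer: $-4928$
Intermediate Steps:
$s{\left(O,Q \right)} = 0$ ($s{\left(O,Q \right)} = - \frac{Q - Q}{2} = \left(- \frac{1}{2}\right) 0 = 0$)
$T{\left(D,t \right)} = 0$
$x{\left(n,M \right)} = 8$ ($x{\left(n,M \right)} = 8 + 0 = 8$)
$308 \left(m{\left(-24 \right)} + x{\left(31,9 \right)}\right) = 308 \left(-24 + 8\right) = 308 \left(-16\right) = -4928$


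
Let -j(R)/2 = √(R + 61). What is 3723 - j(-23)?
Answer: 3723 + 2*√38 ≈ 3735.3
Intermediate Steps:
j(R) = -2*√(61 + R) (j(R) = -2*√(R + 61) = -2*√(61 + R))
3723 - j(-23) = 3723 - (-2)*√(61 - 23) = 3723 - (-2)*√38 = 3723 + 2*√38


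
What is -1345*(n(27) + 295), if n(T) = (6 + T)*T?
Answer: -1595170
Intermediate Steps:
n(T) = T*(6 + T)
-1345*(n(27) + 295) = -1345*(27*(6 + 27) + 295) = -1345*(27*33 + 295) = -1345*(891 + 295) = -1345*1186 = -1595170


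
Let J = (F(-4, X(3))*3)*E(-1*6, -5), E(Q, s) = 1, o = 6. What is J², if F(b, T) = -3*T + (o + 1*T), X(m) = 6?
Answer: 324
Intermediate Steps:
F(b, T) = 6 - 2*T (F(b, T) = -3*T + (6 + 1*T) = -3*T + (6 + T) = 6 - 2*T)
J = -18 (J = ((6 - 2*6)*3)*1 = ((6 - 12)*3)*1 = -6*3*1 = -18*1 = -18)
J² = (-18)² = 324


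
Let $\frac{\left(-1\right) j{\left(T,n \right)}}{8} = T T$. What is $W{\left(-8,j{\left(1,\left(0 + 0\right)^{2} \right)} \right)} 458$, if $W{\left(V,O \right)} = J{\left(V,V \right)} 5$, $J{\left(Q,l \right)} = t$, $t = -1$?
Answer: $-2290$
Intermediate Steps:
$J{\left(Q,l \right)} = -1$
$j{\left(T,n \right)} = - 8 T^{2}$ ($j{\left(T,n \right)} = - 8 T T = - 8 T^{2}$)
$W{\left(V,O \right)} = -5$ ($W{\left(V,O \right)} = \left(-1\right) 5 = -5$)
$W{\left(-8,j{\left(1,\left(0 + 0\right)^{2} \right)} \right)} 458 = \left(-5\right) 458 = -2290$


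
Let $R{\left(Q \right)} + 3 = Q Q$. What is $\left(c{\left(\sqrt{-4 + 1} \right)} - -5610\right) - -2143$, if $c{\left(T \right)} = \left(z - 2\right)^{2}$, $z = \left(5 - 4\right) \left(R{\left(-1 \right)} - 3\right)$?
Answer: $7802$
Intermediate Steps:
$R{\left(Q \right)} = -3 + Q^{2}$ ($R{\left(Q \right)} = -3 + Q Q = -3 + Q^{2}$)
$z = -5$ ($z = \left(5 - 4\right) \left(\left(-3 + \left(-1\right)^{2}\right) - 3\right) = 1 \left(\left(-3 + 1\right) - 3\right) = 1 \left(-2 - 3\right) = 1 \left(-5\right) = -5$)
$c{\left(T \right)} = 49$ ($c{\left(T \right)} = \left(-5 - 2\right)^{2} = \left(-7\right)^{2} = 49$)
$\left(c{\left(\sqrt{-4 + 1} \right)} - -5610\right) - -2143 = \left(49 - -5610\right) - -2143 = \left(49 + 5610\right) + 2143 = 5659 + 2143 = 7802$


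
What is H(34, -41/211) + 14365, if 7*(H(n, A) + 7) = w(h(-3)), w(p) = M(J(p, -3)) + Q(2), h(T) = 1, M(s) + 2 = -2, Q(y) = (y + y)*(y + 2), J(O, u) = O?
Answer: 100518/7 ≈ 14360.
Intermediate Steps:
Q(y) = 2*y*(2 + y) (Q(y) = (2*y)*(2 + y) = 2*y*(2 + y))
M(s) = -4 (M(s) = -2 - 2 = -4)
w(p) = 12 (w(p) = -4 + 2*2*(2 + 2) = -4 + 2*2*4 = -4 + 16 = 12)
H(n, A) = -37/7 (H(n, A) = -7 + (1/7)*12 = -7 + 12/7 = -37/7)
H(34, -41/211) + 14365 = -37/7 + 14365 = 100518/7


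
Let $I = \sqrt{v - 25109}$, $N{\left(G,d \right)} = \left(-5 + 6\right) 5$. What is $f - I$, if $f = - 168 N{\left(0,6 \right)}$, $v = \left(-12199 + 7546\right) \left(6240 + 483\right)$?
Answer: $-840 - 2 i \sqrt{7826807} \approx -840.0 - 5595.3 i$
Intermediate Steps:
$v = -31282119$ ($v = \left(-4653\right) 6723 = -31282119$)
$N{\left(G,d \right)} = 5$ ($N{\left(G,d \right)} = 1 \cdot 5 = 5$)
$f = -840$ ($f = \left(-168\right) 5 = -840$)
$I = 2 i \sqrt{7826807}$ ($I = \sqrt{-31282119 - 25109} = \sqrt{-31307228} = 2 i \sqrt{7826807} \approx 5595.3 i$)
$f - I = -840 - 2 i \sqrt{7826807}$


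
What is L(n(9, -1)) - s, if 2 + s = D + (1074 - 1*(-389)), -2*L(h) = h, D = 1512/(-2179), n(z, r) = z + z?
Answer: -3201618/2179 ≈ -1469.3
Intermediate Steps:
n(z, r) = 2*z
D = -1512/2179 (D = 1512*(-1/2179) = -1512/2179 ≈ -0.69390)
L(h) = -h/2
s = 3182007/2179 (s = -2 + (-1512/2179 + (1074 - 1*(-389))) = -2 + (-1512/2179 + (1074 + 389)) = -2 + (-1512/2179 + 1463) = -2 + 3186365/2179 = 3182007/2179 ≈ 1460.3)
L(n(9, -1)) - s = -9 - 1*3182007/2179 = -½*18 - 3182007/2179 = -9 - 3182007/2179 = -3201618/2179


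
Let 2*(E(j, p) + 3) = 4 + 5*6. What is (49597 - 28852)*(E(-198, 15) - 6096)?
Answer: -126171090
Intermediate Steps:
E(j, p) = 14 (E(j, p) = -3 + (4 + 5*6)/2 = -3 + (4 + 30)/2 = -3 + (1/2)*34 = -3 + 17 = 14)
(49597 - 28852)*(E(-198, 15) - 6096) = (49597 - 28852)*(14 - 6096) = 20745*(-6082) = -126171090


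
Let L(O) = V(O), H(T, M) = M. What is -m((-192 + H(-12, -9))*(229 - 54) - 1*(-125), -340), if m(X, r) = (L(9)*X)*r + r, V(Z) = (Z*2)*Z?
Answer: -1930553660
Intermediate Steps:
V(Z) = 2*Z**2 (V(Z) = (2*Z)*Z = 2*Z**2)
L(O) = 2*O**2
m(X, r) = r + 162*X*r (m(X, r) = ((2*9**2)*X)*r + r = ((2*81)*X)*r + r = (162*X)*r + r = 162*X*r + r = r + 162*X*r)
-m((-192 + H(-12, -9))*(229 - 54) - 1*(-125), -340) = -(-340)*(1 + 162*((-192 - 9)*(229 - 54) - 1*(-125))) = -(-340)*(1 + 162*(-201*175 + 125)) = -(-340)*(1 + 162*(-35175 + 125)) = -(-340)*(1 + 162*(-35050)) = -(-340)*(1 - 5678100) = -(-340)*(-5678099) = -1*1930553660 = -1930553660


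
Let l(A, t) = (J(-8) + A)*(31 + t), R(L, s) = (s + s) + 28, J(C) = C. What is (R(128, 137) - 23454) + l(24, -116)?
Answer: -24512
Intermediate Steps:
R(L, s) = 28 + 2*s (R(L, s) = 2*s + 28 = 28 + 2*s)
l(A, t) = (-8 + A)*(31 + t)
(R(128, 137) - 23454) + l(24, -116) = ((28 + 2*137) - 23454) + (-248 - 8*(-116) + 31*24 + 24*(-116)) = ((28 + 274) - 23454) + (-248 + 928 + 744 - 2784) = (302 - 23454) - 1360 = -23152 - 1360 = -24512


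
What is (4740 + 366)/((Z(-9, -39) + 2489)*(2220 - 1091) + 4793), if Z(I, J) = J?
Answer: 5106/2770843 ≈ 0.0018428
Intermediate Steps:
(4740 + 366)/((Z(-9, -39) + 2489)*(2220 - 1091) + 4793) = (4740 + 366)/((-39 + 2489)*(2220 - 1091) + 4793) = 5106/(2450*1129 + 4793) = 5106/(2766050 + 4793) = 5106/2770843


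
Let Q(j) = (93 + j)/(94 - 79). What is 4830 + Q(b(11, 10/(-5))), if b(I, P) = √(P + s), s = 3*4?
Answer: 24181/5 + √10/15 ≈ 4836.4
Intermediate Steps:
s = 12
b(I, P) = √(12 + P) (b(I, P) = √(P + 12) = √(12 + P))
Q(j) = 31/5 + j/15 (Q(j) = (93 + j)/15 = (93 + j)*(1/15) = 31/5 + j/15)
4830 + Q(b(11, 10/(-5))) = 4830 + (31/5 + √(12 + 10/(-5))/15) = 4830 + (31/5 + √(12 + 10*(-⅕))/15) = 4830 + (31/5 + √(12 - 2)/15) = 4830 + (31/5 + √10/15) = 24181/5 + √10/15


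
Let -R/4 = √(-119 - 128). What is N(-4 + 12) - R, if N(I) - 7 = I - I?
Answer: 7 + 4*I*√247 ≈ 7.0 + 62.865*I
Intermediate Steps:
N(I) = 7 (N(I) = 7 + (I - I) = 7 + 0 = 7)
R = -4*I*√247 (R = -4*√(-119 - 128) = -4*I*√247 ≈ -62.865*I)
N(-4 + 12) - R = 7 - (-4)*I*√247 = 7 + 4*I*√247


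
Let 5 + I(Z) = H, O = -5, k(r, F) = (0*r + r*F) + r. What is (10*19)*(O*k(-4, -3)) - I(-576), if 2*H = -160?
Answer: -7515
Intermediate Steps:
H = -80 (H = (½)*(-160) = -80)
k(r, F) = r + F*r (k(r, F) = (0 + F*r) + r = F*r + r = r + F*r)
I(Z) = -85 (I(Z) = -5 - 80 = -85)
(10*19)*(O*k(-4, -3)) - I(-576) = (10*19)*(-(-20)*(1 - 3)) - 1*(-85) = 190*(-(-20)*(-2)) + 85 = 190*(-5*8) + 85 = 190*(-40) + 85 = -7600 + 85 = -7515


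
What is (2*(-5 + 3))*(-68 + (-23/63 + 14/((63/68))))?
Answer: 13420/63 ≈ 213.02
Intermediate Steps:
(2*(-5 + 3))*(-68 + (-23/63 + 14/((63/68)))) = (2*(-2))*(-68 + (-23*1/63 + 14/((63*(1/68))))) = -4*(-68 + (-23/63 + 14/(63/68))) = -4*(-68 + (-23/63 + 14*(68/63))) = -4*(-68 + (-23/63 + 136/9)) = -4*(-68 + 929/63) = -4*(-3355/63) = 13420/63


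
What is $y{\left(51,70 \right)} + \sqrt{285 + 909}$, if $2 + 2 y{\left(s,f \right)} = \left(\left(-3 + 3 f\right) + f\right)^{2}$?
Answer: $\frac{76727}{2} + \sqrt{1194} \approx 38398.0$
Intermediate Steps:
$y{\left(s,f \right)} = -1 + \frac{\left(-3 + 4 f\right)^{2}}{2}$ ($y{\left(s,f \right)} = -1 + \frac{\left(\left(-3 + 3 f\right) + f\right)^{2}}{2} = -1 + \frac{\left(-3 + 4 f\right)^{2}}{2}$)
$y{\left(51,70 \right)} + \sqrt{285 + 909} = \left(-1 + \frac{\left(-3 + 4 \cdot 70\right)^{2}}{2}\right) + \sqrt{285 + 909} = \left(-1 + \frac{\left(-3 + 280\right)^{2}}{2}\right) + \sqrt{1194} = \left(-1 + \frac{277^{2}}{2}\right) + \sqrt{1194} = \left(-1 + \frac{1}{2} \cdot 76729\right) + \sqrt{1194} = \left(-1 + \frac{76729}{2}\right) + \sqrt{1194} = \frac{76727}{2} + \sqrt{1194}$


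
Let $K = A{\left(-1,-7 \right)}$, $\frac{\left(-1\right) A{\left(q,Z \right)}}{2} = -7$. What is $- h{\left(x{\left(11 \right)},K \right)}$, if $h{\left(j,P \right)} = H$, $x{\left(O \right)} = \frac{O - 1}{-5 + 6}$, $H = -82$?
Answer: $82$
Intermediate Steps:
$x{\left(O \right)} = -1 + O$ ($x{\left(O \right)} = \frac{-1 + O}{1} = \left(-1 + O\right) 1 = -1 + O$)
$A{\left(q,Z \right)} = 14$ ($A{\left(q,Z \right)} = \left(-2\right) \left(-7\right) = 14$)
$K = 14$
$h{\left(j,P \right)} = -82$
$- h{\left(x{\left(11 \right)},K \right)} = \left(-1\right) \left(-82\right) = 82$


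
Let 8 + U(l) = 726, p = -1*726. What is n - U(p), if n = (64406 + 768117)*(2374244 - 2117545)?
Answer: 213707820859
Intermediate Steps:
p = -726
U(l) = 718 (U(l) = -8 + 726 = 718)
n = 213707821577 (n = 832523*256699 = 213707821577)
n - U(p) = 213707821577 - 1*718 = 213707821577 - 718 = 213707820859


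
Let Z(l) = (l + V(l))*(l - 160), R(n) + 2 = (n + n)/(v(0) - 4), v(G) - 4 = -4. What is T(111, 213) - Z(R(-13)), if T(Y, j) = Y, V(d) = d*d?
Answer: 31677/8 ≈ 3959.6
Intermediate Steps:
V(d) = d²
v(G) = 0 (v(G) = 4 - 4 = 0)
R(n) = -2 - n/2 (R(n) = -2 + (n + n)/(0 - 4) = -2 + (2*n)/(-4) = -2 + (2*n)*(-¼) = -2 - n/2)
Z(l) = (-160 + l)*(l + l²) (Z(l) = (l + l²)*(l - 160) = (l + l²)*(-160 + l) = (-160 + l)*(l + l²))
T(111, 213) - Z(R(-13)) = 111 - (-2 - ½*(-13))*(-160 + (-2 - ½*(-13))² - 159*(-2 - ½*(-13))) = 111 - (-2 + 13/2)*(-160 + (-2 + 13/2)² - 159*(-2 + 13/2)) = 111 - 9*(-160 + (9/2)² - 159*9/2)/2 = 111 - 9*(-160 + 81/4 - 1431/2)/2 = 111 - 9*(-3421)/(2*4) = 111 - 1*(-30789/8) = 111 + 30789/8 = 31677/8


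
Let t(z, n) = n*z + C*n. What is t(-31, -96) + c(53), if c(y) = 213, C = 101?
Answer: -6507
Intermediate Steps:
t(z, n) = 101*n + n*z (t(z, n) = n*z + 101*n = 101*n + n*z)
t(-31, -96) + c(53) = -96*(101 - 31) + 213 = -96*70 + 213 = -6720 + 213 = -6507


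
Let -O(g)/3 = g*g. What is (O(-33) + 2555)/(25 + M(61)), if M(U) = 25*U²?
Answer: -356/46525 ≈ -0.0076518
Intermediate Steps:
O(g) = -3*g² (O(g) = -3*g*g = -3*g²)
(O(-33) + 2555)/(25 + M(61)) = (-3*(-33)² + 2555)/(25 + 25*61²) = (-3*1089 + 2555)/(25 + 25*3721) = (-3267 + 2555)/(25 + 93025) = -712/93050 = -712*1/93050 = -356/46525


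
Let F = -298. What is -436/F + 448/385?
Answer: 21526/8195 ≈ 2.6267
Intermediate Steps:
-436/F + 448/385 = -436/(-298) + 448/385 = -436*(-1/298) + 448*(1/385) = 218/149 + 64/55 = 21526/8195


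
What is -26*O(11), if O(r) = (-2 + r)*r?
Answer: -2574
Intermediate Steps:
O(r) = r*(-2 + r)
-26*O(11) = -286*(-2 + 11) = -286*9 = -26*99 = -2574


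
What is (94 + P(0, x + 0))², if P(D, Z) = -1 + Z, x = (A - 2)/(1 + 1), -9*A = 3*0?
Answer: 8464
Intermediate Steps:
A = 0 (A = -0/3 = -⅑*0 = 0)
x = -1 (x = (0 - 2)/(1 + 1) = -2/2 = -2*½ = -1)
(94 + P(0, x + 0))² = (94 + (-1 + (-1 + 0)))² = (94 + (-1 - 1))² = (94 - 2)² = 92² = 8464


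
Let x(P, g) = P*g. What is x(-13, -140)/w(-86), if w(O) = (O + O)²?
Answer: 455/7396 ≈ 0.061520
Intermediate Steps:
w(O) = 4*O² (w(O) = (2*O)² = 4*O²)
x(-13, -140)/w(-86) = (-13*(-140))/((4*(-86)²)) = 1820/((4*7396)) = 1820/29584 = 1820*(1/29584) = 455/7396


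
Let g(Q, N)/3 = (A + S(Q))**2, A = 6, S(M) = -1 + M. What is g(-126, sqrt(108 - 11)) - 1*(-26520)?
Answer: 70443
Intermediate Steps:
g(Q, N) = 3*(5 + Q)**2 (g(Q, N) = 3*(6 + (-1 + Q))**2 = 3*(5 + Q)**2)
g(-126, sqrt(108 - 11)) - 1*(-26520) = 3*(5 - 126)**2 - 1*(-26520) = 3*(-121)**2 + 26520 = 3*14641 + 26520 = 43923 + 26520 = 70443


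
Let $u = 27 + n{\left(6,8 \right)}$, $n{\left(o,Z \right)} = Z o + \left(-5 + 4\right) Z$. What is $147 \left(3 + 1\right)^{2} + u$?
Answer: $2419$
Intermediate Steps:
$n{\left(o,Z \right)} = - Z + Z o$ ($n{\left(o,Z \right)} = Z o - Z = - Z + Z o$)
$u = 67$ ($u = 27 + 8 \left(-1 + 6\right) = 27 + 8 \cdot 5 = 27 + 40 = 67$)
$147 \left(3 + 1\right)^{2} + u = 147 \left(3 + 1\right)^{2} + 67 = 147 \cdot 4^{2} + 67 = 147 \cdot 16 + 67 = 2352 + 67 = 2419$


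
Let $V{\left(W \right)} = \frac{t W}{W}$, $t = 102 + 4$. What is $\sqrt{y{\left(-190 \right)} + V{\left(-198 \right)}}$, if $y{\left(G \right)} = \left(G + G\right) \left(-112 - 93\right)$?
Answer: $\sqrt{78006} \approx 279.3$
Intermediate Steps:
$t = 106$
$y{\left(G \right)} = - 410 G$ ($y{\left(G \right)} = 2 G \left(-205\right) = - 410 G$)
$V{\left(W \right)} = 106$ ($V{\left(W \right)} = \frac{106 W}{W} = 106$)
$\sqrt{y{\left(-190 \right)} + V{\left(-198 \right)}} = \sqrt{\left(-410\right) \left(-190\right) + 106} = \sqrt{77900 + 106} = \sqrt{78006}$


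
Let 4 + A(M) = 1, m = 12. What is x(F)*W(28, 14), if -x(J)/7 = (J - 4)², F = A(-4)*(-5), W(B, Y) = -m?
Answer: 10164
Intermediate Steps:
A(M) = -3 (A(M) = -4 + 1 = -3)
W(B, Y) = -12 (W(B, Y) = -1*12 = -12)
F = 15 (F = -3*(-5) = 15)
x(J) = -7*(-4 + J)² (x(J) = -7*(J - 4)² = -7*(-4 + J)²)
x(F)*W(28, 14) = -7*(-4 + 15)²*(-12) = -7*11²*(-12) = -7*121*(-12) = -847*(-12) = 10164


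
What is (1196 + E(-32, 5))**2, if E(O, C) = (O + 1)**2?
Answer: 4652649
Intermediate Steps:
E(O, C) = (1 + O)**2
(1196 + E(-32, 5))**2 = (1196 + (1 - 32)**2)**2 = (1196 + (-31)**2)**2 = (1196 + 961)**2 = 2157**2 = 4652649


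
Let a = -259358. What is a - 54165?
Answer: -313523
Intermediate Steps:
a - 54165 = -259358 - 54165 = -313523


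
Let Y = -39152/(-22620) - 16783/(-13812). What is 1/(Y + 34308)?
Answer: 26035620/893306750867 ≈ 2.9145e-5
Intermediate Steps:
Y = 76699907/26035620 (Y = -39152*(-1/22620) - 16783*(-1/13812) = 9788/5655 + 16783/13812 = 76699907/26035620 ≈ 2.9460)
1/(Y + 34308) = 1/(76699907/26035620 + 34308) = 1/(893306750867/26035620) = 26035620/893306750867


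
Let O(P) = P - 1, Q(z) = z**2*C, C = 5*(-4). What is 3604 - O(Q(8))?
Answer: 4885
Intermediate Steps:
C = -20
Q(z) = -20*z**2 (Q(z) = z**2*(-20) = -20*z**2)
O(P) = -1 + P
3604 - O(Q(8)) = 3604 - (-1 - 20*8**2) = 3604 - (-1 - 20*64) = 3604 - (-1 - 1280) = 3604 - 1*(-1281) = 3604 + 1281 = 4885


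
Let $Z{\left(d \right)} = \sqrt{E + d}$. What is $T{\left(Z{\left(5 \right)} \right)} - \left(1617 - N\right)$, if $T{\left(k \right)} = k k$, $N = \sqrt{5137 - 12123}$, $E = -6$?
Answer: $-1618 + i \sqrt{6986} \approx -1618.0 + 83.582 i$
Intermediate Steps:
$Z{\left(d \right)} = \sqrt{-6 + d}$
$N = i \sqrt{6986}$ ($N = \sqrt{-6986} = i \sqrt{6986} \approx 83.582 i$)
$T{\left(k \right)} = k^{2}$
$T{\left(Z{\left(5 \right)} \right)} - \left(1617 - N\right) = \left(\sqrt{-6 + 5}\right)^{2} - \left(1617 - i \sqrt{6986}\right) = \left(\sqrt{-1}\right)^{2} - \left(1617 - i \sqrt{6986}\right) = i^{2} - \left(1617 - i \sqrt{6986}\right) = -1 - \left(1617 - i \sqrt{6986}\right) = -1618 + i \sqrt{6986}$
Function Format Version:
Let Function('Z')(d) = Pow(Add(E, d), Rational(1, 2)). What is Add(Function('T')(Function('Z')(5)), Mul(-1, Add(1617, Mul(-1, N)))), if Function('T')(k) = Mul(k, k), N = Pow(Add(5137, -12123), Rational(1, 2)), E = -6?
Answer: Add(-1618, Mul(I, Pow(6986, Rational(1, 2)))) ≈ Add(-1618.0, Mul(83.582, I))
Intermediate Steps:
Function('Z')(d) = Pow(Add(-6, d), Rational(1, 2))
N = Mul(I, Pow(6986, Rational(1, 2))) (N = Pow(-6986, Rational(1, 2)) = Mul(I, Pow(6986, Rational(1, 2))) ≈ Mul(83.582, I))
Function('T')(k) = Pow(k, 2)
Add(Function('T')(Function('Z')(5)), Mul(-1, Add(1617, Mul(-1, N)))) = Add(Pow(Pow(Add(-6, 5), Rational(1, 2)), 2), Mul(-1, Add(1617, Mul(-1, Mul(I, Pow(6986, Rational(1, 2))))))) = Add(Pow(Pow(-1, Rational(1, 2)), 2), Mul(-1, Add(1617, Mul(-1, I, Pow(6986, Rational(1, 2)))))) = Add(Pow(I, 2), Add(-1617, Mul(I, Pow(6986, Rational(1, 2))))) = Add(-1, Add(-1617, Mul(I, Pow(6986, Rational(1, 2))))) = Add(-1618, Mul(I, Pow(6986, Rational(1, 2))))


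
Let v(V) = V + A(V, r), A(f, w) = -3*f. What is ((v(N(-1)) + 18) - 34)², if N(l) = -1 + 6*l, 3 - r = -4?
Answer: 4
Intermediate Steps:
r = 7 (r = 3 - 1*(-4) = 3 + 4 = 7)
v(V) = -2*V (v(V) = V - 3*V = -2*V)
((v(N(-1)) + 18) - 34)² = ((-2*(-1 + 6*(-1)) + 18) - 34)² = ((-2*(-1 - 6) + 18) - 34)² = ((-2*(-7) + 18) - 34)² = ((14 + 18) - 34)² = (32 - 34)² = (-2)² = 4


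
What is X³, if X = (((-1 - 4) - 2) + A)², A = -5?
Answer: 2985984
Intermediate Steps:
X = 144 (X = (((-1 - 4) - 2) - 5)² = ((-5 - 2) - 5)² = (-7 - 5)² = (-12)² = 144)
X³ = 144³ = 2985984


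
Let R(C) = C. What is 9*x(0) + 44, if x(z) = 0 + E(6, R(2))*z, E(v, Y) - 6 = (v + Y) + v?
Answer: 44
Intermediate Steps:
E(v, Y) = 6 + Y + 2*v (E(v, Y) = 6 + ((v + Y) + v) = 6 + ((Y + v) + v) = 6 + (Y + 2*v) = 6 + Y + 2*v)
x(z) = 20*z (x(z) = 0 + (6 + 2 + 2*6)*z = 0 + (6 + 2 + 12)*z = 0 + 20*z = 20*z)
9*x(0) + 44 = 9*(20*0) + 44 = 9*0 + 44 = 0 + 44 = 44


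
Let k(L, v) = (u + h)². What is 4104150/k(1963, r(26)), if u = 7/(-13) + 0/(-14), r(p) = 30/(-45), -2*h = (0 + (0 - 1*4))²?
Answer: 231200450/4107 ≈ 56294.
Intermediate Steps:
h = -8 (h = -(0 + (0 - 1*4))²/2 = -(0 + (0 - 4))²/2 = -(0 - 4)²/2 = -½*(-4)² = -½*16 = -8)
r(p) = -⅔ (r(p) = 30*(-1/45) = -⅔)
u = -7/13 (u = 7*(-1/13) + 0*(-1/14) = -7/13 + 0 = -7/13 ≈ -0.53846)
k(L, v) = 12321/169 (k(L, v) = (-7/13 - 8)² = (-111/13)² = 12321/169)
4104150/k(1963, r(26)) = 4104150/(12321/169) = 4104150*(169/12321) = 231200450/4107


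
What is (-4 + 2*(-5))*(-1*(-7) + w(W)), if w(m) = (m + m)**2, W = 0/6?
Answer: -98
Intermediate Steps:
W = 0 (W = 0*(1/6) = 0)
w(m) = 4*m**2 (w(m) = (2*m)**2 = 4*m**2)
(-4 + 2*(-5))*(-1*(-7) + w(W)) = (-4 + 2*(-5))*(-1*(-7) + 4*0**2) = (-4 - 10)*(7 + 4*0) = -14*(7 + 0) = -14*7 = -98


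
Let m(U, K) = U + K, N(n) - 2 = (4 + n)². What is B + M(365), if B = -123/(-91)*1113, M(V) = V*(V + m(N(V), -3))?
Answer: 647830682/13 ≈ 4.9833e+7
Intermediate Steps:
N(n) = 2 + (4 + n)²
m(U, K) = K + U
M(V) = V*(-1 + V + (4 + V)²) (M(V) = V*(V + (-3 + (2 + (4 + V)²))) = V*(V + (-1 + (4 + V)²)) = V*(-1 + V + (4 + V)²))
B = 19557/13 (B = -123*(-1/91)*1113 = (123/91)*1113 = 19557/13 ≈ 1504.4)
B + M(365) = 19557/13 + 365*(-1 + 365 + (4 + 365)²) = 19557/13 + 365*(-1 + 365 + 369²) = 19557/13 + 365*(-1 + 365 + 136161) = 19557/13 + 365*136525 = 19557/13 + 49831625 = 647830682/13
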